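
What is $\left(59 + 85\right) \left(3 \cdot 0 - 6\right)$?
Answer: $-864$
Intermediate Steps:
$\left(59 + 85\right) \left(3 \cdot 0 - 6\right) = 144 \left(0 - 6\right) = 144 \left(-6\right) = -864$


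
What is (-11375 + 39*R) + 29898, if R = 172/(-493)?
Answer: 9125131/493 ≈ 18509.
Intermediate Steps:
R = -172/493 (R = 172*(-1/493) = -172/493 ≈ -0.34888)
(-11375 + 39*R) + 29898 = (-11375 + 39*(-172/493)) + 29898 = (-11375 - 6708/493) + 29898 = -5614583/493 + 29898 = 9125131/493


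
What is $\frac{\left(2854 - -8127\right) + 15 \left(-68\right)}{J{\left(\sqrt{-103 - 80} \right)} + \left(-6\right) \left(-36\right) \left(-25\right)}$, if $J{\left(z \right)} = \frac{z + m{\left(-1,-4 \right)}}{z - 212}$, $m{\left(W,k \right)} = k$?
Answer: $- \frac{2427343984009}{1315892185399} + \frac{2071888 i \sqrt{183}}{1315892185399} \approx -1.8446 + 2.13 \cdot 10^{-5} i$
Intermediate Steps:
$J{\left(z \right)} = \frac{-4 + z}{-212 + z}$ ($J{\left(z \right)} = \frac{z - 4}{z - 212} = \frac{-4 + z}{-212 + z}$)
$\frac{\left(2854 - -8127\right) + 15 \left(-68\right)}{J{\left(\sqrt{-103 - 80} \right)} + \left(-6\right) \left(-36\right) \left(-25\right)} = \frac{\left(2854 - -8127\right) + 15 \left(-68\right)}{\frac{-4 + \sqrt{-103 - 80}}{-212 + \sqrt{-103 - 80}} + \left(-6\right) \left(-36\right) \left(-25\right)} = \frac{\left(2854 + 8127\right) - 1020}{\frac{-4 + \sqrt{-183}}{-212 + \sqrt{-183}} + 216 \left(-25\right)} = \frac{10981 - 1020}{\frac{-4 + i \sqrt{183}}{-212 + i \sqrt{183}} - 5400} = \frac{9961}{-5400 + \frac{-4 + i \sqrt{183}}{-212 + i \sqrt{183}}}$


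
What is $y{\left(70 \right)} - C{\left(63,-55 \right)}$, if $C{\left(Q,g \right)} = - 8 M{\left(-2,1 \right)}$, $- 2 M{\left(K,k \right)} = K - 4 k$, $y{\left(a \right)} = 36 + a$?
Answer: $130$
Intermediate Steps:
$M{\left(K,k \right)} = 2 k - \frac{K}{2}$ ($M{\left(K,k \right)} = - \frac{K - 4 k}{2} = 2 k - \frac{K}{2}$)
$C{\left(Q,g \right)} = -24$ ($C{\left(Q,g \right)} = - 8 \left(2 \cdot 1 - -1\right) = - 8 \left(2 + 1\right) = \left(-8\right) 3 = -24$)
$y{\left(70 \right)} - C{\left(63,-55 \right)} = \left(36 + 70\right) - -24 = 106 + 24 = 130$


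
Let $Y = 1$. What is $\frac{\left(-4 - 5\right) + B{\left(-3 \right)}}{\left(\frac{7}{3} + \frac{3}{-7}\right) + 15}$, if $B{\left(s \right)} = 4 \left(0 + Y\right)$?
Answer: $- \frac{21}{71} \approx -0.29577$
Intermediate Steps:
$B{\left(s \right)} = 4$ ($B{\left(s \right)} = 4 \left(0 + 1\right) = 4 \cdot 1 = 4$)
$\frac{\left(-4 - 5\right) + B{\left(-3 \right)}}{\left(\frac{7}{3} + \frac{3}{-7}\right) + 15} = \frac{\left(-4 - 5\right) + 4}{\left(\frac{7}{3} + \frac{3}{-7}\right) + 15} = \frac{-9 + 4}{\left(7 \cdot \frac{1}{3} + 3 \left(- \frac{1}{7}\right)\right) + 15} = - \frac{5}{\left(\frac{7}{3} - \frac{3}{7}\right) + 15} = - \frac{5}{\frac{40}{21} + 15} = - \frac{5}{\frac{355}{21}} = \left(-5\right) \frac{21}{355} = - \frac{21}{71}$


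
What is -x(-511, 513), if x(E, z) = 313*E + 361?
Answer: 159582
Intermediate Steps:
x(E, z) = 361 + 313*E
-x(-511, 513) = -(361 + 313*(-511)) = -(361 - 159943) = -1*(-159582) = 159582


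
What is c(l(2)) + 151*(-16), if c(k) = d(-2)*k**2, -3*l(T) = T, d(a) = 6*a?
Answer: -7264/3 ≈ -2421.3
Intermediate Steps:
l(T) = -T/3
c(k) = -12*k**2 (c(k) = (6*(-2))*k**2 = -12*k**2)
c(l(2)) + 151*(-16) = -12*(-1/3*2)**2 + 151*(-16) = -12*(-2/3)**2 - 2416 = -12*4/9 - 2416 = -16/3 - 2416 = -7264/3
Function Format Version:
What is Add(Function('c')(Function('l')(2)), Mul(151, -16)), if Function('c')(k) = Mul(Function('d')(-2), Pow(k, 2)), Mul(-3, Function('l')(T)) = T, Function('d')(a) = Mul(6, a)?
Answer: Rational(-7264, 3) ≈ -2421.3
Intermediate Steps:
Function('l')(T) = Mul(Rational(-1, 3), T)
Function('c')(k) = Mul(-12, Pow(k, 2)) (Function('c')(k) = Mul(Mul(6, -2), Pow(k, 2)) = Mul(-12, Pow(k, 2)))
Add(Function('c')(Function('l')(2)), Mul(151, -16)) = Add(Mul(-12, Pow(Mul(Rational(-1, 3), 2), 2)), Mul(151, -16)) = Add(Mul(-12, Pow(Rational(-2, 3), 2)), -2416) = Add(Mul(-12, Rational(4, 9)), -2416) = Add(Rational(-16, 3), -2416) = Rational(-7264, 3)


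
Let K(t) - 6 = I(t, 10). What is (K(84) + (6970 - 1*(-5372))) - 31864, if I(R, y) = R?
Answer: -19432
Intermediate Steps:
K(t) = 6 + t
(K(84) + (6970 - 1*(-5372))) - 31864 = ((6 + 84) + (6970 - 1*(-5372))) - 31864 = (90 + (6970 + 5372)) - 31864 = (90 + 12342) - 31864 = 12432 - 31864 = -19432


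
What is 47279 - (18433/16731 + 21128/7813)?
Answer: 475367724380/10055331 ≈ 47275.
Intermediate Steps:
47279 - (18433/16731 + 21128/7813) = 47279 - 1*38269969/10055331 = 47279 - 38269969/10055331 = 475367724380/10055331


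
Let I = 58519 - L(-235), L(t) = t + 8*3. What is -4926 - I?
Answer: -63656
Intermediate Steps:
L(t) = 24 + t (L(t) = t + 24 = 24 + t)
I = 58730 (I = 58519 - (24 - 235) = 58519 - 1*(-211) = 58519 + 211 = 58730)
-4926 - I = -4926 - 1*58730 = -4926 - 58730 = -63656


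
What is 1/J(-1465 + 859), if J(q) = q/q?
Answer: 1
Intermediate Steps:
J(q) = 1
1/J(-1465 + 859) = 1/1 = 1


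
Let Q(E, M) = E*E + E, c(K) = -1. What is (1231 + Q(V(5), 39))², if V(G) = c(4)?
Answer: 1515361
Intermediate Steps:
V(G) = -1
Q(E, M) = E + E² (Q(E, M) = E² + E = E + E²)
(1231 + Q(V(5), 39))² = (1231 - (1 - 1))² = (1231 - 1*0)² = (1231 + 0)² = 1231² = 1515361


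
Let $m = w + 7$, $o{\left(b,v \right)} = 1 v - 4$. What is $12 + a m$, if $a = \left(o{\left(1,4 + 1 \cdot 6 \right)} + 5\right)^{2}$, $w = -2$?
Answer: $617$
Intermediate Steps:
$o{\left(b,v \right)} = -4 + v$ ($o{\left(b,v \right)} = v - 4 = -4 + v$)
$m = 5$ ($m = -2 + 7 = 5$)
$a = 121$ ($a = \left(\left(-4 + \left(4 + 1 \cdot 6\right)\right) + 5\right)^{2} = \left(\left(-4 + \left(4 + 6\right)\right) + 5\right)^{2} = \left(\left(-4 + 10\right) + 5\right)^{2} = \left(6 + 5\right)^{2} = 11^{2} = 121$)
$12 + a m = 12 + 121 \cdot 5 = 12 + 605 = 617$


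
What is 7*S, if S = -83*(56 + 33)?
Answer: -51709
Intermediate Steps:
S = -7387 (S = -83*89 = -7387)
7*S = 7*(-7387) = -51709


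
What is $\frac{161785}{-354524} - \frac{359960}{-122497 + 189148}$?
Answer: $- \frac{138397591075}{23629379124} \approx -5.857$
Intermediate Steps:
$\frac{161785}{-354524} - \frac{359960}{-122497 + 189148} = 161785 \left(- \frac{1}{354524}\right) - \frac{359960}{66651} = - \frac{161785}{354524} - \frac{359960}{66651} = - \frac{138397591075}{23629379124}$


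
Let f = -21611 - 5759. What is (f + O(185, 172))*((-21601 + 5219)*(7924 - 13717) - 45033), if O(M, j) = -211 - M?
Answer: -2633768725038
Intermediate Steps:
f = -27370
(f + O(185, 172))*((-21601 + 5219)*(7924 - 13717) - 45033) = (-27370 + (-211 - 1*185))*((-21601 + 5219)*(7924 - 13717) - 45033) = (-27370 + (-211 - 185))*(-16382*(-5793) - 45033) = (-27370 - 396)*(94900926 - 45033) = -27766*94855893 = -2633768725038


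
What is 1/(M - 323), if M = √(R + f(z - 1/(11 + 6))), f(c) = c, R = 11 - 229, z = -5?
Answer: -5491/1777385 - 4*I*√4029/1777385 ≈ -0.0030894 - 0.00014285*I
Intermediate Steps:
R = -218
M = 4*I*√4029/17 (M = √(-218 + (-5 - 1/(11 + 6))) = √(-218 + (-5 - 1/17)) = √(-218 - 86/17) = √(-3792/17) = 4*I*√4029/17 ≈ 14.935*I)
1/(M - 323) = 1/(4*I*√4029/17 - 323) = 1/(-323 + 4*I*√4029/17)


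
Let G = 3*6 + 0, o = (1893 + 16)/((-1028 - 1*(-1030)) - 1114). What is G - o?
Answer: 21925/1112 ≈ 19.717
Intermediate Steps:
o = -1909/1112 (o = 1909/((-1028 + 1030) - 1114) = 1909/(2 - 1114) = 1909/(-1112) = 1909*(-1/1112) = -1909/1112 ≈ -1.7167)
G = 18 (G = 18 + 0 = 18)
G - o = 18 - 1*(-1909/1112) = 18 + 1909/1112 = 21925/1112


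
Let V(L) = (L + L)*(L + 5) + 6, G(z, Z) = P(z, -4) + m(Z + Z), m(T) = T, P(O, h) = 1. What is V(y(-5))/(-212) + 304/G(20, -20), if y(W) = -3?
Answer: -32107/4134 ≈ -7.7666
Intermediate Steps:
G(z, Z) = 1 + 2*Z (G(z, Z) = 1 + (Z + Z) = 1 + 2*Z)
V(L) = 6 + 2*L*(5 + L) (V(L) = (2*L)*(5 + L) + 6 = 2*L*(5 + L) + 6 = 6 + 2*L*(5 + L))
V(y(-5))/(-212) + 304/G(20, -20) = (6 + 2*(-3)² + 10*(-3))/(-212) + 304/(1 + 2*(-20)) = (6 + 2*9 - 30)*(-1/212) + 304/(1 - 40) = (6 + 18 - 30)*(-1/212) + 304/(-39) = -6*(-1/212) + 304*(-1/39) = 3/106 - 304/39 = -32107/4134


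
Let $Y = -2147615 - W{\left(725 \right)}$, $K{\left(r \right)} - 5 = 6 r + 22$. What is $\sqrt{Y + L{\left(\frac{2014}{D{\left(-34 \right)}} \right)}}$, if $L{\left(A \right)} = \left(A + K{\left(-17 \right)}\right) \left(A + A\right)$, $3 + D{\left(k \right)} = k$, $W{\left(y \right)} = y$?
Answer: $\frac{2 i \sqrt{730446842}}{37} \approx 1460.9 i$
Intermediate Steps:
$K{\left(r \right)} = 27 + 6 r$ ($K{\left(r \right)} = 5 + \left(6 r + 22\right) = 5 + \left(22 + 6 r\right) = 27 + 6 r$)
$D{\left(k \right)} = -3 + k$
$L{\left(A \right)} = 2 A \left(-75 + A\right)$ ($L{\left(A \right)} = \left(A + \left(27 + 6 \left(-17\right)\right)\right) \left(A + A\right) = \left(A + \left(27 - 102\right)\right) 2 A = \left(A - 75\right) 2 A = \left(-75 + A\right) 2 A = 2 A \left(-75 + A\right)$)
$Y = -2148340$ ($Y = -2147615 - 725 = -2148340$)
$\sqrt{Y + L{\left(\frac{2014}{D{\left(-34 \right)}} \right)}} = \sqrt{-2148340 + 2 \frac{2014}{-3 - 34} \left(-75 + \frac{2014}{-3 - 34}\right)} = \sqrt{-2148340 + 2 \frac{2014}{-37} \left(-75 + \frac{2014}{-37}\right)} = \sqrt{-2148340 + 2 \cdot 2014 \left(- \frac{1}{37}\right) \left(-75 + 2014 \left(- \frac{1}{37}\right)\right)} = \sqrt{-2148340 + 2 \left(- \frac{2014}{37}\right) \left(-75 - \frac{2014}{37}\right)} = \sqrt{-2148340 + 2 \left(- \frac{2014}{37}\right) \left(- \frac{4789}{37}\right)} = \sqrt{-2148340 + \frac{19290092}{1369}} = \sqrt{- \frac{2921787368}{1369}} = \frac{2 i \sqrt{730446842}}{37}$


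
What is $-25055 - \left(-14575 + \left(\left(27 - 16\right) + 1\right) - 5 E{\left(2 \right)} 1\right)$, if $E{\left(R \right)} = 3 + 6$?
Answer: $-9940$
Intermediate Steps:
$E{\left(R \right)} = 9$
$-25055 - \left(-14575 + \left(\left(27 - 16\right) + 1\right) - 5 E{\left(2 \right)} 1\right) = -25055 + \left(14566 - \left(\left(\left(27 - 16\right) + 1\right) \left(-5\right) 9 \cdot 1 - 9\right)\right) = -25055 + \left(14566 - \left(\left(11 + 1\right) \left(\left(-45\right) 1\right) - 9\right)\right) = -25055 + \left(14566 - \left(12 \left(-45\right) - 9\right)\right) = -25055 + \left(14566 - \left(-540 - 9\right)\right) = -25055 + \left(14566 - -549\right) = -25055 + \left(14566 + 549\right) = -25055 + 15115 = -9940$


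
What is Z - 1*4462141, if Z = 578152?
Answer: -3883989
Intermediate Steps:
Z - 1*4462141 = 578152 - 1*4462141 = 578152 - 4462141 = -3883989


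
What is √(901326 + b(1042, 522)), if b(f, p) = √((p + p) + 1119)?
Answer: √(901326 + √2163) ≈ 949.41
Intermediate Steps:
b(f, p) = √(1119 + 2*p) (b(f, p) = √(2*p + 1119) = √(1119 + 2*p))
√(901326 + b(1042, 522)) = √(901326 + √(1119 + 2*522)) = √(901326 + √(1119 + 1044)) = √(901326 + √2163)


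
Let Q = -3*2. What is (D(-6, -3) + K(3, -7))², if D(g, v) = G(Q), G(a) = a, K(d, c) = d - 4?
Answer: 49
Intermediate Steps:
K(d, c) = -4 + d
Q = -6
D(g, v) = -6
(D(-6, -3) + K(3, -7))² = (-6 + (-4 + 3))² = (-6 - 1)² = (-7)² = 49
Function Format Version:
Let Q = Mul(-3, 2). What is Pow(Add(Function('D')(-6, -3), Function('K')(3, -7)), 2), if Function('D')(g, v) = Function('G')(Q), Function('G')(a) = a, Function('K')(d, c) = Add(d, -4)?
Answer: 49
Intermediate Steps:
Function('K')(d, c) = Add(-4, d)
Q = -6
Function('D')(g, v) = -6
Pow(Add(Function('D')(-6, -3), Function('K')(3, -7)), 2) = Pow(Add(-6, Add(-4, 3)), 2) = Pow(Add(-6, -1), 2) = Pow(-7, 2) = 49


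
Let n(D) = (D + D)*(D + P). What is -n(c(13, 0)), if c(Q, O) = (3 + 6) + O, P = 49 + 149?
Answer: -3726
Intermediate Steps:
P = 198
c(Q, O) = 9 + O
n(D) = 2*D*(198 + D) (n(D) = (D + D)*(D + 198) = (2*D)*(198 + D) = 2*D*(198 + D))
-n(c(13, 0)) = -2*(9 + 0)*(198 + (9 + 0)) = -2*9*(198 + 9) = -2*9*207 = -1*3726 = -3726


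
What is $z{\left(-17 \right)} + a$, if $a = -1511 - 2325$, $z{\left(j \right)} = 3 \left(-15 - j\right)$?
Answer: $-3830$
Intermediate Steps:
$z{\left(j \right)} = -45 - 3 j$
$a = -3836$ ($a = -1511 - 2325 = -3836$)
$z{\left(-17 \right)} + a = \left(-45 - -51\right) - 3836 = \left(-45 + 51\right) - 3836 = 6 - 3836 = -3830$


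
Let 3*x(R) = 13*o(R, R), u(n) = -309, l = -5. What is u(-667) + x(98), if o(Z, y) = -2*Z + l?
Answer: -1180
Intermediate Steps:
o(Z, y) = -5 - 2*Z (o(Z, y) = -2*Z - 5 = -5 - 2*Z)
x(R) = -65/3 - 26*R/3 (x(R) = (13*(-5 - 2*R))/3 = (-65 - 26*R)/3 = -65/3 - 26*R/3)
u(-667) + x(98) = -309 + (-65/3 - 26/3*98) = -309 + (-65/3 - 2548/3) = -309 - 871 = -1180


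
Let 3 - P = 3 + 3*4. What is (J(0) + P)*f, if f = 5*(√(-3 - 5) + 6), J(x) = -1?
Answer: -390 - 130*I*√2 ≈ -390.0 - 183.85*I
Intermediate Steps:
P = -12 (P = 3 - (3 + 3*4) = 3 - (3 + 12) = 3 - 1*15 = 3 - 15 = -12)
f = 30 + 10*I*√2 (f = 5*(√(-8) + 6) = 5*(2*I*√2 + 6) = 5*(6 + 2*I*√2) = 30 + 10*I*√2 ≈ 30.0 + 14.142*I)
(J(0) + P)*f = (-1 - 12)*(30 + 10*I*√2) = -13*(30 + 10*I*√2) = -390 - 130*I*√2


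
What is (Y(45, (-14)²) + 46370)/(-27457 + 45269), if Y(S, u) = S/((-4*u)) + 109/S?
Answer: 1636017031/628407360 ≈ 2.6034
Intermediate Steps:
Y(S, u) = 109/S - S/(4*u) (Y(S, u) = S*(-1/(4*u)) + 109/S = -S/(4*u) + 109/S = 109/S - S/(4*u))
(Y(45, (-14)²) + 46370)/(-27457 + 45269) = ((109/45 - ¼*45/(-14)²) + 46370)/(-27457 + 45269) = ((109*(1/45) - ¼*45/196) + 46370)/17812 = ((109/45 - ¼*45*1/196) + 46370)*(1/17812) = ((109/45 - 45/784) + 46370)*(1/17812) = (83431/35280 + 46370)*(1/17812) = (1636017031/35280)*(1/17812) = 1636017031/628407360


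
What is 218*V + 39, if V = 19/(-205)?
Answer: 3853/205 ≈ 18.795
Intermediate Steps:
V = -19/205 (V = 19*(-1/205) = -19/205 ≈ -0.092683)
218*V + 39 = 218*(-19/205) + 39 = -4142/205 + 39 = 3853/205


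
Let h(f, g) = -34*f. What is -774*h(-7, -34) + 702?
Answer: -183510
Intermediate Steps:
-774*h(-7, -34) + 702 = -(-26316)*(-7) + 702 = -774*238 + 702 = -184212 + 702 = -183510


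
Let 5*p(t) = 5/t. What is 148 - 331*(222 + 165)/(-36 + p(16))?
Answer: 2134652/575 ≈ 3712.4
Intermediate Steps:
p(t) = 1/t (p(t) = (5/t)/5 = 1/t)
148 - 331*(222 + 165)/(-36 + p(16)) = 148 - 331*(222 + 165)/(-36 + 1/16) = 148 - 128097/(-36 + 1/16) = 148 - 128097/(-575/16) = 148 - 128097*(-16)/575 = 148 - 331*(-6192/575) = 148 + 2049552/575 = 2134652/575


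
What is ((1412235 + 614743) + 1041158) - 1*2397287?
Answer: 670849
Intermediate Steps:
((1412235 + 614743) + 1041158) - 1*2397287 = (2026978 + 1041158) - 2397287 = 3068136 - 2397287 = 670849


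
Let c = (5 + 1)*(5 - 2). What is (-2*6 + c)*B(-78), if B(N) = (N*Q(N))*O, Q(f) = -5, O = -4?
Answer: -9360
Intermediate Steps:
B(N) = 20*N (B(N) = (N*(-5))*(-4) = -5*N*(-4) = 20*N)
c = 18 (c = 6*3 = 18)
(-2*6 + c)*B(-78) = (-2*6 + 18)*(20*(-78)) = (-12 + 18)*(-1560) = 6*(-1560) = -9360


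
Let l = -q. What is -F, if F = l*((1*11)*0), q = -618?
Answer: 0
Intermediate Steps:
l = 618 (l = -1*(-618) = 618)
F = 0 (F = 618*((1*11)*0) = 618*(11*0) = 618*0 = 0)
-F = -1*0 = 0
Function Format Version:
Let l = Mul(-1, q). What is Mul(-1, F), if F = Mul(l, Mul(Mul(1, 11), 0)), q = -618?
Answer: 0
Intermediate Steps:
l = 618 (l = Mul(-1, -618) = 618)
F = 0 (F = Mul(618, Mul(Mul(1, 11), 0)) = Mul(618, Mul(11, 0)) = Mul(618, 0) = 0)
Mul(-1, F) = Mul(-1, 0) = 0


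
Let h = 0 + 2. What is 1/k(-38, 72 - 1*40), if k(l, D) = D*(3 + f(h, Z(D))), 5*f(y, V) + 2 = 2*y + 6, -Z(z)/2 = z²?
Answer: 5/736 ≈ 0.0067935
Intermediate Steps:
Z(z) = -2*z²
h = 2
f(y, V) = ⅘ + 2*y/5 (f(y, V) = -⅖ + (2*y + 6)/5 = -⅖ + (6 + 2*y)/5 = -⅖ + (6/5 + 2*y/5) = ⅘ + 2*y/5)
k(l, D) = 23*D/5 (k(l, D) = D*(3 + (⅘ + (⅖)*2)) = D*(3 + (⅘ + ⅘)) = D*(3 + 8/5) = D*(23/5) = 23*D/5)
1/k(-38, 72 - 1*40) = 1/(23*(72 - 1*40)/5) = 1/(23*(72 - 40)/5) = 1/((23/5)*32) = 1/(736/5) = 5/736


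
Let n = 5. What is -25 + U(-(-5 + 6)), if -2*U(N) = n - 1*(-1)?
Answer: -28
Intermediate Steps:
U(N) = -3 (U(N) = -(5 - 1*(-1))/2 = -(5 + 1)/2 = -½*6 = -3)
-25 + U(-(-5 + 6)) = -25 - 3 = -28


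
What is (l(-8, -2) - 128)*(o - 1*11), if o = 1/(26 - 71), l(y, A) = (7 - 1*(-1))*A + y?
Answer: 75392/45 ≈ 1675.4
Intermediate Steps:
l(y, A) = y + 8*A (l(y, A) = (7 + 1)*A + y = 8*A + y = y + 8*A)
o = -1/45 (o = 1/(-45) = -1/45 ≈ -0.022222)
(l(-8, -2) - 128)*(o - 1*11) = ((-8 + 8*(-2)) - 128)*(-1/45 - 1*11) = ((-8 - 16) - 128)*(-1/45 - 11) = (-24 - 128)*(-496/45) = -152*(-496/45) = 75392/45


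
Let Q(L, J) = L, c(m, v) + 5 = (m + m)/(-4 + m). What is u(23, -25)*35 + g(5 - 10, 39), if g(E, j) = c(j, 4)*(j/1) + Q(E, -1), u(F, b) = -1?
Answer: -5183/35 ≈ -148.09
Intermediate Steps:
c(m, v) = -5 + 2*m/(-4 + m) (c(m, v) = -5 + (m + m)/(-4 + m) = -5 + (2*m)/(-4 + m) = -5 + 2*m/(-4 + m))
g(E, j) = E + j*(20 - 3*j)/(-4 + j) (g(E, j) = ((20 - 3*j)/(-4 + j))*(j/1) + E = ((20 - 3*j)/(-4 + j))*(j*1) + E = ((20 - 3*j)/(-4 + j))*j + E = j*(20 - 3*j)/(-4 + j) + E = E + j*(20 - 3*j)/(-4 + j))
u(23, -25)*35 + g(5 - 10, 39) = -1*35 + ((5 - 10)*(-4 + 39) - 1*39*(-20 + 3*39))/(-4 + 39) = -35 + (-5*35 - 1*39*(-20 + 117))/35 = -35 + (-175 - 1*39*97)/35 = -35 + (-175 - 3783)/35 = -35 + (1/35)*(-3958) = -35 - 3958/35 = -5183/35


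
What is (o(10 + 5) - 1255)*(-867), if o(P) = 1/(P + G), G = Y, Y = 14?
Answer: 31553598/29 ≈ 1.0881e+6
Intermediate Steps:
G = 14
o(P) = 1/(14 + P) (o(P) = 1/(P + 14) = 1/(14 + P))
(o(10 + 5) - 1255)*(-867) = (1/(14 + (10 + 5)) - 1255)*(-867) = (1/(14 + 15) - 1255)*(-867) = (1/29 - 1255)*(-867) = -36394/29*(-867) = 31553598/29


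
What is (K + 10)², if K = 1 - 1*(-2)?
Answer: 169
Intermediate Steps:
K = 3 (K = 1 + 2 = 3)
(K + 10)² = (3 + 10)² = 13² = 169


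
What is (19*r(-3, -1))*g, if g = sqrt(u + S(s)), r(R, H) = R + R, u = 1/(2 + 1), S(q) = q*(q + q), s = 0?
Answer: -38*sqrt(3) ≈ -65.818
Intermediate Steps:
S(q) = 2*q**2 (S(q) = q*(2*q) = 2*q**2)
u = 1/3 ≈ 0.33333
r(R, H) = 2*R
g = sqrt(3)/3 (g = sqrt(1/3 + 2*0**2) = sqrt(1/3 + 2*0) = sqrt(1/3 + 0) = sqrt(1/3) = sqrt(3)/3 ≈ 0.57735)
(19*r(-3, -1))*g = (19*(2*(-3)))*(sqrt(3)/3) = (19*(-6))*(sqrt(3)/3) = -38*sqrt(3)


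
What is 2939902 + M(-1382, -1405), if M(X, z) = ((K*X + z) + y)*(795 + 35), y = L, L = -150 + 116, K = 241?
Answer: -274695928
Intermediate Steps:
L = -34
y = -34
M(X, z) = -28220 + 830*z + 200030*X (M(X, z) = ((241*X + z) - 34)*(795 + 35) = ((z + 241*X) - 34)*830 = (-34 + z + 241*X)*830 = -28220 + 830*z + 200030*X)
2939902 + M(-1382, -1405) = 2939902 + (-28220 + 830*(-1405) + 200030*(-1382)) = 2939902 + (-28220 - 1166150 - 276441460) = 2939902 - 277635830 = -274695928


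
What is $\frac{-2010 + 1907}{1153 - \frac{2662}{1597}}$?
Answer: $- \frac{164491}{1838679} \approx -0.089462$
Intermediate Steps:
$\frac{-2010 + 1907}{1153 - \frac{2662}{1597}} = - \frac{103}{1153 - \frac{2662}{1597}} = - \frac{103}{\frac{1838679}{1597}} = \left(-103\right) \frac{1597}{1838679} = - \frac{164491}{1838679}$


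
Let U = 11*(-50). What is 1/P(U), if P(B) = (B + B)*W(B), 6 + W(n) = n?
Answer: 1/611600 ≈ 1.6351e-6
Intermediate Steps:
W(n) = -6 + n
U = -550
P(B) = 2*B*(-6 + B) (P(B) = (B + B)*(-6 + B) = (2*B)*(-6 + B) = 2*B*(-6 + B))
1/P(U) = 1/(2*(-550)*(-6 - 550)) = 1/(2*(-550)*(-556)) = 1/611600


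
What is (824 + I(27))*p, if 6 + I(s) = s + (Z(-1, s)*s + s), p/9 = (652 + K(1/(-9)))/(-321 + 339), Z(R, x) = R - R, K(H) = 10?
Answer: 288632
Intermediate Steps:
Z(R, x) = 0
p = 331 (p = 9*((652 + 10)/(-321 + 339)) = 9*(662/18) = 9*(662*(1/18)) = 9*(331/9) = 331)
I(s) = -6 + 2*s (I(s) = -6 + (s + (0*s + s)) = -6 + (s + (0 + s)) = -6 + (s + s) = -6 + 2*s)
(824 + I(27))*p = (824 + (-6 + 2*27))*331 = (824 + (-6 + 54))*331 = (824 + 48)*331 = 872*331 = 288632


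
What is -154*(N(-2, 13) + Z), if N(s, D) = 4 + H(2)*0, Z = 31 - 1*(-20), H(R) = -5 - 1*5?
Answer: -8470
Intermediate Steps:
H(R) = -10 (H(R) = -5 - 5 = -10)
Z = 51 (Z = 31 + 20 = 51)
N(s, D) = 4 (N(s, D) = 4 - 10*0 = 4 + 0 = 4)
-154*(N(-2, 13) + Z) = -154*(4 + 51) = -154*55 = -8470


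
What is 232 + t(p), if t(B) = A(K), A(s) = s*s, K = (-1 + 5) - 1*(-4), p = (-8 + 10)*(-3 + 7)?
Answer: 296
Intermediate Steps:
p = 8 (p = 2*4 = 8)
K = 8 (K = 4 + 4 = 8)
A(s) = s²
t(B) = 64 (t(B) = 8² = 64)
232 + t(p) = 232 + 64 = 296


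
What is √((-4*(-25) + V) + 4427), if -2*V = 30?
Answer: 4*√282 ≈ 67.171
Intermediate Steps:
V = -15 (V = -½*30 = -15)
√((-4*(-25) + V) + 4427) = √((-4*(-25) - 15) + 4427) = √((100 - 15) + 4427) = √(85 + 4427) = √4512 = 4*√282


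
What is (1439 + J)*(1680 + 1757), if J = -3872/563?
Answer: 2771201545/563 ≈ 4.9222e+6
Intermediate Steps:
J = -3872/563 (J = -3872*1/563 = -3872/563 ≈ -6.8774)
(1439 + J)*(1680 + 1757) = (1439 - 3872/563)*(1680 + 1757) = (806285/563)*3437 = 2771201545/563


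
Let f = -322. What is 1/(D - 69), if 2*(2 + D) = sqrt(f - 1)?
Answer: -284/20487 - 2*I*sqrt(323)/20487 ≈ -0.013862 - 0.0017545*I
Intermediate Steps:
D = -2 + I*sqrt(323)/2 (D = -2 + sqrt(-322 - 1)/2 = -2 + sqrt(-323)/2 = -2 + (I*sqrt(323))/2 = -2 + I*sqrt(323)/2 ≈ -2.0 + 8.9861*I)
1/(D - 69) = 1/((-2 + I*sqrt(323)/2) - 69) = 1/(-71 + I*sqrt(323)/2)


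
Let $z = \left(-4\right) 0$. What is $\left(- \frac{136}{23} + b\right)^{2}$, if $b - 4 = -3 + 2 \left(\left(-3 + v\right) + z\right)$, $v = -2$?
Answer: $\frac{117649}{529} \approx 222.4$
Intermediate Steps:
$z = 0$
$b = -9$ ($b = 4 + \left(-3 + 2 \left(\left(-3 - 2\right) + 0\right)\right) = 4 + \left(-3 + 2 \left(-5 + 0\right)\right) = 4 + \left(-3 + 2 \left(-5\right)\right) = 4 - 13 = -9$)
$\left(- \frac{136}{23} + b\right)^{2} = \left(- \frac{136}{23} - 9\right)^{2} = \left(- \frac{343}{23}\right)^{2} = \frac{117649}{529}$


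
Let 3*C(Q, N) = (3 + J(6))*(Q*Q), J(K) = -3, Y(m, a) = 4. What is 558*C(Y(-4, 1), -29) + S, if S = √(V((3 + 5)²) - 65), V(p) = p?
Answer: I ≈ 1.0*I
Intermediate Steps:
S = I (S = √((3 + 5)² - 65) = √(8² - 65) = √(64 - 65) = √(-1) = I ≈ 1.0*I)
C(Q, N) = 0 (C(Q, N) = ((3 - 3)*(Q*Q))/3 = (0*Q²)/3 = (⅓)*0 = 0)
558*C(Y(-4, 1), -29) + S = 558*0 + I = 0 + I = I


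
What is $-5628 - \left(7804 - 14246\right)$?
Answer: $814$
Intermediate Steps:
$-5628 - \left(7804 - 14246\right) = -5628 - -6442 = -5628 + 6442 = 814$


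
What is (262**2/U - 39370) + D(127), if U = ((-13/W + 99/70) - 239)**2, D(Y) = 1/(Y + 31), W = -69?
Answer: -8178145610334398419/207731774055278 ≈ -39369.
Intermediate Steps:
D(Y) = 1/(31 + Y)
U = 1314758063641/23328900 (U = ((-13/(-69) + 99/70) - 239)**2 = ((-13*(-1/69) + 99*(1/70)) - 239)**2 = ((13/69 + 99/70) - 239)**2 = (7741/4830 - 239)**2 = (-1146629/4830)**2 = 1314758063641/23328900 ≈ 56358.)
(262**2/U - 39370) + D(127) = (262**2/(1314758063641/23328900) - 39370) + 1/(31 + 127) = (68644*(23328900/1314758063641) - 39370) + 1/158 = (1601389011600/1314758063641 - 39370) + 1/158 = -51760423576534570/1314758063641 + 1/158 = -8178145610334398419/207731774055278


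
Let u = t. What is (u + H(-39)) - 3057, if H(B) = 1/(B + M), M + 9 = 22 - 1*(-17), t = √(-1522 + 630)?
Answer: -27514/9 + 2*I*√223 ≈ -3057.1 + 29.866*I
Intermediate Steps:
t = 2*I*√223 (t = √(-892) = 2*I*√223 ≈ 29.866*I)
M = 30 (M = -9 + (22 - 1*(-17)) = -9 + (22 + 17) = -9 + 39 = 30)
u = 2*I*√223 ≈ 29.866*I
H(B) = 1/(30 + B) (H(B) = 1/(B + 30) = 1/(30 + B))
(u + H(-39)) - 3057 = (2*I*√223 + 1/(30 - 39)) - 3057 = (2*I*√223 + 1/(-9)) - 3057 = (2*I*√223 - ⅑) - 3057 = (-⅑ + 2*I*√223) - 3057 = -27514/9 + 2*I*√223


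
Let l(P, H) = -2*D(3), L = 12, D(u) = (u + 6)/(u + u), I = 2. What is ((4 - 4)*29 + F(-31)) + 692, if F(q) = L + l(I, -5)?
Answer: 701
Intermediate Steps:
D(u) = (6 + u)/(2*u) (D(u) = (6 + u)/((2*u)) = (6 + u)*(1/(2*u)) = (6 + u)/(2*u))
l(P, H) = -3 (l(P, H) = -(6 + 3)/3 = -9/3 = -2*3/2 = -3)
F(q) = 9 (F(q) = 12 - 3 = 9)
((4 - 4)*29 + F(-31)) + 692 = ((4 - 4)*29 + 9) + 692 = (0*29 + 9) + 692 = (0 + 9) + 692 = 9 + 692 = 701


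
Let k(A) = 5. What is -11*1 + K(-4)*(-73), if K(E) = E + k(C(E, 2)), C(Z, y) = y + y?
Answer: -84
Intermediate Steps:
C(Z, y) = 2*y
K(E) = 5 + E (K(E) = E + 5 = 5 + E)
-11*1 + K(-4)*(-73) = -11*1 + (5 - 4)*(-73) = -11 + 1*(-73) = -11 - 73 = -84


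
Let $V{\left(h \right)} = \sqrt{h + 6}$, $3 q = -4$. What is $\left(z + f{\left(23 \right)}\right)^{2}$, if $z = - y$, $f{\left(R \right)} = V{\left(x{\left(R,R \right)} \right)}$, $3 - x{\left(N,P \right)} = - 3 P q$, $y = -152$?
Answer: $\left(152 + i \sqrt{83}\right)^{2} \approx 23021.0 + 2769.6 i$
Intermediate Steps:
$q = - \frac{4}{3}$ ($q = \frac{1}{3} \left(-4\right) = - \frac{4}{3} \approx -1.3333$)
$x{\left(N,P \right)} = 3 - 4 P$ ($x{\left(N,P \right)} = 3 - - 3 P \left(- \frac{4}{3}\right) = 3 - 4 P$)
$V{\left(h \right)} = \sqrt{6 + h}$
$f{\left(R \right)} = \sqrt{9 - 4 R}$ ($f{\left(R \right)} = \sqrt{6 - \left(-3 + 4 R\right)} = \sqrt{9 - 4 R}$)
$z = 152$ ($z = \left(-1\right) \left(-152\right) = 152$)
$\left(z + f{\left(23 \right)}\right)^{2} = \left(152 + \sqrt{9 - 92}\right)^{2} = \left(152 + \sqrt{-83}\right)^{2} = \left(152 + i \sqrt{83}\right)^{2}$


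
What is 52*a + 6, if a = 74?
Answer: 3854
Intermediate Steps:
52*a + 6 = 52*74 + 6 = 3848 + 6 = 3854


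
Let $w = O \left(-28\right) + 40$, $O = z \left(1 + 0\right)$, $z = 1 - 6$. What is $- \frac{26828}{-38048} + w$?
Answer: $\frac{1718867}{9512} \approx 180.71$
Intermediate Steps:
$z = -5$ ($z = 1 - 6 = -5$)
$O = -5$ ($O = - 5 \left(1 + 0\right) = \left(-5\right) 1 = -5$)
$w = 180$ ($w = \left(-5\right) \left(-28\right) + 40 = 140 + 40 = 180$)
$- \frac{26828}{-38048} + w = - \frac{26828}{-38048} + 180 = \left(-26828\right) \left(- \frac{1}{38048}\right) + 180 = \frac{6707}{9512} + 180 = \frac{1718867}{9512}$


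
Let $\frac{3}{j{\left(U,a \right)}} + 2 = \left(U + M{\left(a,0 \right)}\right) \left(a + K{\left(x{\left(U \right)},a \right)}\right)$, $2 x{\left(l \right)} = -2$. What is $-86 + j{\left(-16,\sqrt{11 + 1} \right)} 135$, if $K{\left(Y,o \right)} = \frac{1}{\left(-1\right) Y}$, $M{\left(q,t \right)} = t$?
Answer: $- \frac{38173}{458} - \frac{1080 \sqrt{3}}{229} \approx -91.516$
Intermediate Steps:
$x{\left(l \right)} = -1$ ($x{\left(l \right)} = \frac{1}{2} \left(-2\right) = -1$)
$K{\left(Y,o \right)} = - \frac{1}{Y}$
$j{\left(U,a \right)} = \frac{3}{-2 + U \left(1 + a\right)}$ ($j{\left(U,a \right)} = \frac{3}{-2 + \left(U + 0\right) \left(a - \frac{1}{-1}\right)} = \frac{3}{-2 + U \left(a - -1\right)} = \frac{3}{-2 + U \left(a + 1\right)} = \frac{3}{-2 + U \left(1 + a\right)}$)
$-86 + j{\left(-16,\sqrt{11 + 1} \right)} 135 = -86 + \frac{3}{-2 - 16 - 16 \sqrt{11 + 1}} \cdot 135 = -86 + \frac{3}{-2 - 16 - 16 \sqrt{12}} \cdot 135 = -86 + \frac{3}{-2 - 16 - 16 \cdot 2 \sqrt{3}} \cdot 135 = -86 + \frac{3}{-2 - 16 - 32 \sqrt{3}} \cdot 135 = -86 + \frac{3}{-18 - 32 \sqrt{3}} \cdot 135 = -86 + \frac{405}{-18 - 32 \sqrt{3}}$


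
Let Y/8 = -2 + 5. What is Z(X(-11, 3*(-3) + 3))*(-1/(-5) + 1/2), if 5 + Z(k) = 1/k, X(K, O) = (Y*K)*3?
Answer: -27727/7920 ≈ -3.5009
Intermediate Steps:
Y = 24 (Y = 8*(-2 + 5) = 8*3 = 24)
X(K, O) = 72*K (X(K, O) = (24*K)*3 = 72*K)
Z(k) = -5 + 1/k
Z(X(-11, 3*(-3) + 3))*(-1/(-5) + 1/2) = (-5 + 1/(72*(-11)))*(-1/(-5) + 1/2) = (-5 + 1/(-792))*(-1*(-⅕) + 1*(½)) = (-5 - 1/792)*(⅕ + ½) = -3961/792*7/10 = -27727/7920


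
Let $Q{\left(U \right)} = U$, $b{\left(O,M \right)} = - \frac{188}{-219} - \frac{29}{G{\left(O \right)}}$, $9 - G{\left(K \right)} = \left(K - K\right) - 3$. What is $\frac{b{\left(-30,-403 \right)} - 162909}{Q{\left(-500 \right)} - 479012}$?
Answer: $\frac{47569883}{140017504} \approx 0.33974$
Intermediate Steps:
$G{\left(K \right)} = 12$ ($G{\left(K \right)} = 9 - \left(\left(K - K\right) - 3\right) = 9 - \left(0 - 3\right) = 9 - -3 = 9 + 3 = 12$)
$b{\left(O,M \right)} = - \frac{455}{292}$ ($b{\left(O,M \right)} = - \frac{188}{-219} - \frac{29}{12} = \left(-188\right) \left(- \frac{1}{219}\right) - \frac{29}{12} = \frac{188}{219} - \frac{29}{12} = - \frac{455}{292}$)
$\frac{b{\left(-30,-403 \right)} - 162909}{Q{\left(-500 \right)} - 479012} = \frac{- \frac{455}{292} - 162909}{-500 - 479012} = - \frac{47569883}{292 \left(-479512\right)} = \left(- \frac{47569883}{292}\right) \left(- \frac{1}{479512}\right) = \frac{47569883}{140017504}$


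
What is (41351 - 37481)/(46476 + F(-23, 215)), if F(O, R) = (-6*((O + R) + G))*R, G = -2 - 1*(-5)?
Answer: -215/11393 ≈ -0.018871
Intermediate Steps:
G = 3 (G = -2 + 5 = 3)
F(O, R) = R*(-18 - 6*O - 6*R) (F(O, R) = (-6*((O + R) + 3))*R = (-6*(3 + O + R))*R = (-18 - 6*O - 6*R)*R = R*(-18 - 6*O - 6*R))
(41351 - 37481)/(46476 + F(-23, 215)) = (41351 - 37481)/(46476 - 6*215*(3 - 23 + 215)) = 3870/(46476 - 6*215*195) = 3870/(46476 - 251550) = 3870/(-205074) = 3870*(-1/205074) = -215/11393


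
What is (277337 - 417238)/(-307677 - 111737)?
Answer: 139901/419414 ≈ 0.33356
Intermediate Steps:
(277337 - 417238)/(-307677 - 111737) = -139901/(-419414) = -139901*(-1/419414) = 139901/419414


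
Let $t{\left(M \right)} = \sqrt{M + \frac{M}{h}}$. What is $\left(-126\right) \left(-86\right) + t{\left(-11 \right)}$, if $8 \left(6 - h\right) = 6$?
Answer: $10836 + \frac{5 i \sqrt{231}}{21} \approx 10836.0 + 3.6187 i$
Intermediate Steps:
$h = \frac{21}{4}$ ($h = 6 - \frac{3}{4} = \frac{21}{4} \approx 5.25$)
$t{\left(M \right)} = \frac{5 \sqrt{21} \sqrt{M}}{21}$ ($t{\left(M \right)} = \sqrt{M + \frac{M}{\frac{21}{4}}} = \sqrt{M + M \frac{4}{21}} = \sqrt{M + \frac{4 M}{21}} = \sqrt{\frac{25 M}{21}} = \frac{5 \sqrt{21} \sqrt{M}}{21}$)
$\left(-126\right) \left(-86\right) + t{\left(-11 \right)} = \left(-126\right) \left(-86\right) + \frac{5 \sqrt{21} \sqrt{-11}}{21} = 10836 + \frac{5 \sqrt{21} i \sqrt{11}}{21} = 10836 + \frac{5 i \sqrt{231}}{21}$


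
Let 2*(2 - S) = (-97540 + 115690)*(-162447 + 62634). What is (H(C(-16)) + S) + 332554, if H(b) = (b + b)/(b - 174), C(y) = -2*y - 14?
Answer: 11779761900/13 ≈ 9.0614e+8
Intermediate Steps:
C(y) = -14 - 2*y
H(b) = 2*b/(-174 + b) (H(b) = (2*b)/(-174 + b) = 2*b/(-174 + b))
S = 905802977 (S = 2 - (-97540 + 115690)*(-162447 + 62634)/2 = 2 - 9075*(-99813) = 2 - ½*(-1811605950) = 2 + 905802975 = 905802977)
(H(C(-16)) + S) + 332554 = (2*(-14 - 2*(-16))/(-174 + (-14 - 2*(-16))) + 905802977) + 332554 = (2*(-14 + 32)/(-174 + (-14 + 32)) + 905802977) + 332554 = (2*18/(-174 + 18) + 905802977) + 332554 = (2*18/(-156) + 905802977) + 332554 = (2*18*(-1/156) + 905802977) + 332554 = (-3/13 + 905802977) + 332554 = 11775438698/13 + 332554 = 11779761900/13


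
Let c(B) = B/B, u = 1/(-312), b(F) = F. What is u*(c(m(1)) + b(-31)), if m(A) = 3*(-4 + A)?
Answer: 5/52 ≈ 0.096154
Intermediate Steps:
m(A) = -12 + 3*A
u = -1/312 ≈ -0.0032051
c(B) = 1
u*(c(m(1)) + b(-31)) = -(1 - 31)/312 = -1/312*(-30) = 5/52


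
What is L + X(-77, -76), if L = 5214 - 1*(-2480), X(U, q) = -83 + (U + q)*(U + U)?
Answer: 31173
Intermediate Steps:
X(U, q) = -83 + 2*U*(U + q) (X(U, q) = -83 + (U + q)*(2*U) = -83 + 2*U*(U + q))
L = 7694 (L = 5214 + 2480 = 7694)
L + X(-77, -76) = 7694 + (-83 + 2*(-77)² + 2*(-77)*(-76)) = 7694 + (-83 + 2*5929 + 11704) = 7694 + (-83 + 11858 + 11704) = 7694 + 23479 = 31173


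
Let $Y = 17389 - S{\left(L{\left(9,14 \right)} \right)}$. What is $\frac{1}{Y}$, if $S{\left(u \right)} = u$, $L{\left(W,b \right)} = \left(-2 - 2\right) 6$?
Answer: $\frac{1}{17413} \approx 5.7428 \cdot 10^{-5}$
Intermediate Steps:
$L{\left(W,b \right)} = -24$ ($L{\left(W,b \right)} = \left(-4\right) 6 = -24$)
$Y = 17413$ ($Y = 17389 - -24 = 17389 + 24 = 17413$)
$\frac{1}{Y} = \frac{1}{17413}$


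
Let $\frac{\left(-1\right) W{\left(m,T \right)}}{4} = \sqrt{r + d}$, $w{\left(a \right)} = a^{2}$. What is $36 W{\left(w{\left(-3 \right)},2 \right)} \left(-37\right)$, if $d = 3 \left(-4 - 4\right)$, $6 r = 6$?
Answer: $5328 i \sqrt{23} \approx 25552.0 i$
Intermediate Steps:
$r = 1$ ($r = \frac{1}{6} \cdot 6 = 1$)
$d = -24$ ($d = 3 \left(-8\right) = -24$)
$W{\left(m,T \right)} = - 4 i \sqrt{23}$ ($W{\left(m,T \right)} = - 4 \sqrt{1 - 24} = - 4 \sqrt{-23} = - 4 i \sqrt{23}$)
$36 W{\left(w{\left(-3 \right)},2 \right)} \left(-37\right) = 36 \left(- 4 i \sqrt{23}\right) \left(-37\right) = - 144 i \sqrt{23} \left(-37\right) = 5328 i \sqrt{23}$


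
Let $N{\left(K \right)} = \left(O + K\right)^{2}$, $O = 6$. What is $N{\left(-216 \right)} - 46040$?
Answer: $-1940$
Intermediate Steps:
$N{\left(K \right)} = \left(6 + K\right)^{2}$
$N{\left(-216 \right)} - 46040 = \left(6 - 216\right)^{2} - 46040 = \left(-210\right)^{2} - 46040 = 44100 - 46040 = -1940$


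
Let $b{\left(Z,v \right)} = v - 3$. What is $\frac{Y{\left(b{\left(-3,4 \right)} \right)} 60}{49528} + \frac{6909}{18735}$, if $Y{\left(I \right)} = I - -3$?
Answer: $\frac{14445223}{38662795} \approx 0.37362$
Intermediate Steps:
$b{\left(Z,v \right)} = -3 + v$
$Y{\left(I \right)} = 3 + I$ ($Y{\left(I \right)} = I + 3 = 3 + I$)
$\frac{Y{\left(b{\left(-3,4 \right)} \right)} 60}{49528} + \frac{6909}{18735} = \frac{\left(3 + \left(-3 + 4\right)\right) 60}{49528} + \frac{6909}{18735} = \left(3 + 1\right) 60 \cdot \frac{1}{49528} + 6909 \cdot \frac{1}{18735} = 4 \cdot 60 \cdot \frac{1}{49528} + \frac{2303}{6245} = 240 \cdot \frac{1}{49528} + \frac{2303}{6245} = \frac{30}{6191} + \frac{2303}{6245} = \frac{14445223}{38662795}$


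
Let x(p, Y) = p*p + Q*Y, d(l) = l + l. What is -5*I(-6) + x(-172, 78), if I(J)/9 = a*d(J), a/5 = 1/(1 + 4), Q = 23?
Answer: 31918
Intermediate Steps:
d(l) = 2*l
x(p, Y) = p² + 23*Y (x(p, Y) = p*p + 23*Y = p² + 23*Y)
a = 1 (a = 5/(1 + 4) = 5/5 = 5*(⅕) = 1)
I(J) = 18*J (I(J) = 9*(1*(2*J)) = 9*(2*J) = 18*J)
-5*I(-6) + x(-172, 78) = -90*(-6) + ((-172)² + 23*78) = -5*(-108) + (29584 + 1794) = 540 + 31378 = 31918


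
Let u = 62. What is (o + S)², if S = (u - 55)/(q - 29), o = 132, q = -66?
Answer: 157076089/9025 ≈ 17405.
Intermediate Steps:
S = -7/95 (S = (62 - 55)/(-66 - 29) = 7/(-95) = 7*(-1/95) = -7/95 ≈ -0.073684)
(o + S)² = (132 - 7/95)² = (12533/95)² = 157076089/9025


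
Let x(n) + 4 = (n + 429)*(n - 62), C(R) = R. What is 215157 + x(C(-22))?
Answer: 180965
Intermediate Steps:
x(n) = -4 + (-62 + n)*(429 + n) (x(n) = -4 + (n + 429)*(n - 62) = -4 + (429 + n)*(-62 + n) = -4 + (-62 + n)*(429 + n))
215157 + x(C(-22)) = 215157 + (-26602 + (-22)² + 367*(-22)) = 215157 + (-26602 + 484 - 8074) = 215157 - 34192 = 180965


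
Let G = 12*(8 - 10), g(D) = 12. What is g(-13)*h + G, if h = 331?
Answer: 3948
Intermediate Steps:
G = -24 (G = 12*(-2) = -24)
g(-13)*h + G = 12*331 - 24 = 3972 - 24 = 3948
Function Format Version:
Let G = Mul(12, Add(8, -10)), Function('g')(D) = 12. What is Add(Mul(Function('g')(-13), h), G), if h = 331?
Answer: 3948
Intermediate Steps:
G = -24 (G = Mul(12, -2) = -24)
Add(Mul(Function('g')(-13), h), G) = Add(Mul(12, 331), -24) = Add(3972, -24) = 3948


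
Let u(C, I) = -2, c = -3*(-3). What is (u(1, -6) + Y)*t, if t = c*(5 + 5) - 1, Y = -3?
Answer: -445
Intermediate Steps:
c = 9
t = 89 (t = 9*(5 + 5) - 1 = 9*10 - 1 = 90 - 1 = 89)
(u(1, -6) + Y)*t = (-2 - 3)*89 = -5*89 = -445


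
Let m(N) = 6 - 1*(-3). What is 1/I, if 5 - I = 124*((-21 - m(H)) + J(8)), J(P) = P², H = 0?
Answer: -1/4211 ≈ -0.00023747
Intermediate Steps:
m(N) = 9 (m(N) = 6 + 3 = 9)
I = -4211 (I = 5 - 124*((-21 - 1*9) + 8²) = 5 - 124*((-21 - 9) + 64) = 5 - 124*(-30 + 64) = 5 - 124*34 = 5 - 1*4216 = 5 - 4216 = -4211)
1/I = 1/(-4211) = -1/4211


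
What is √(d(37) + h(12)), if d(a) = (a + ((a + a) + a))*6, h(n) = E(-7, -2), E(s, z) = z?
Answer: √886 ≈ 29.766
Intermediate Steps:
h(n) = -2
d(a) = 24*a (d(a) = (a + (2*a + a))*6 = (a + 3*a)*6 = (4*a)*6 = 24*a)
√(d(37) + h(12)) = √(24*37 - 2) = √(888 - 2) = √886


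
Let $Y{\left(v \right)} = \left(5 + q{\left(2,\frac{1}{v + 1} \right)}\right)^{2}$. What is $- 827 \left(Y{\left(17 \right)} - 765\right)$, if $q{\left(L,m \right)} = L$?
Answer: $592132$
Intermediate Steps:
$Y{\left(v \right)} = 49$ ($Y{\left(v \right)} = \left(5 + 2\right)^{2} = 7^{2} = 49$)
$- 827 \left(Y{\left(17 \right)} - 765\right) = - 827 \left(49 - 765\right) = \left(-827\right) \left(-716\right) = 592132$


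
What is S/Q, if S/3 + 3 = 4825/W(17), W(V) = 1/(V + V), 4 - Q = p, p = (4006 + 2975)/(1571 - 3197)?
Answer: 266740422/4495 ≈ 59342.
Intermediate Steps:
p = -2327/542 (p = 6981/(-1626) = 6981*(-1/1626) = -2327/542 ≈ -4.2934)
Q = 4495/542 (Q = 4 - 1*(-2327/542) = 4 + 2327/542 = 4495/542 ≈ 8.2934)
W(V) = 1/(2*V)
S = 492141 (S = -9 + 3*(4825/(((1/2)/17))) = -9 + 3*(4825/(((1/2)*(1/17)))) = -9 + 3*(4825/(1/34)) = -9 + 3*(4825*34) = -9 + 3*164050 = -9 + 492150 = 492141)
S/Q = 492141/(4495/542) = 492141*(542/4495) = 266740422/4495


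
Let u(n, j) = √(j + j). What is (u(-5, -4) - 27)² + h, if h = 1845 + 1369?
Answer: 3935 - 108*I*√2 ≈ 3935.0 - 152.74*I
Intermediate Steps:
u(n, j) = √2*√j (u(n, j) = √(2*j) = √2*√j)
h = 3214
(u(-5, -4) - 27)² + h = (√2*√(-4) - 27)² + 3214 = (√2*(2*I) - 27)² + 3214 = (2*I*√2 - 27)² + 3214 = (-27 + 2*I*√2)² + 3214 = 3214 + (-27 + 2*I*√2)²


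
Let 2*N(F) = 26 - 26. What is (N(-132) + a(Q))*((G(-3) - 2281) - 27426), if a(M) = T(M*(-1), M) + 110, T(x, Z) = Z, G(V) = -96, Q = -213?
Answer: 3069709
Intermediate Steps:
N(F) = 0 (N(F) = (26 - 26)/2 = (1/2)*0 = 0)
a(M) = 110 + M (a(M) = M + 110 = 110 + M)
(N(-132) + a(Q))*((G(-3) - 2281) - 27426) = (0 + (110 - 213))*((-96 - 2281) - 27426) = (0 - 103)*(-2377 - 27426) = -103*(-29803) = 3069709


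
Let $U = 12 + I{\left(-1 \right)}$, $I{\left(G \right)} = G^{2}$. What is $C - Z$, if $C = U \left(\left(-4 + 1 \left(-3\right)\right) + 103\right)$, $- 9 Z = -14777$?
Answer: $- \frac{3545}{9} \approx -393.89$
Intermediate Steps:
$Z = \frac{14777}{9}$ ($Z = \left(- \frac{1}{9}\right) \left(-14777\right) = \frac{14777}{9} \approx 1641.9$)
$U = 13$ ($U = 12 + \left(-1\right)^{2} = 12 + 1 = 13$)
$C = 1248$ ($C = 13 \left(\left(-4 + 1 \left(-3\right)\right) + 103\right) = 13 \left(\left(-4 - 3\right) + 103\right) = 13 \left(-7 + 103\right) = 13 \cdot 96 = 1248$)
$C - Z = 1248 - \frac{14777}{9} = - \frac{3545}{9}$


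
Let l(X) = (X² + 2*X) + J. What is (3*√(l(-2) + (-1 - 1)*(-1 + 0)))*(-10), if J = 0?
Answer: -30*√2 ≈ -42.426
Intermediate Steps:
l(X) = X² + 2*X (l(X) = (X² + 2*X) + 0 = X² + 2*X)
(3*√(l(-2) + (-1 - 1)*(-1 + 0)))*(-10) = (3*√(-2*(2 - 2) + (-1 - 1)*(-1 + 0)))*(-10) = (3*√(-2*0 - 2*(-1)))*(-10) = (3*√(0 + 2))*(-10) = (3*√2)*(-10) = -30*√2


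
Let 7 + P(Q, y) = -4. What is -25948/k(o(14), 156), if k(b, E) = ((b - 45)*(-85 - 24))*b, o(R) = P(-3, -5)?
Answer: 6487/16786 ≈ 0.38645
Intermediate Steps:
P(Q, y) = -11 (P(Q, y) = -7 - 4 = -11)
o(R) = -11
k(b, E) = b*(4905 - 109*b) (k(b, E) = ((-45 + b)*(-109))*b = (4905 - 109*b)*b = b*(4905 - 109*b))
-25948/k(o(14), 156) = -25948*(-1/(1199*(45 - 1*(-11)))) = -25948*(-1/(1199*(45 + 11))) = -25948/(109*(-11)*56) = -25948/(-67144) = -25948*(-1/67144) = 6487/16786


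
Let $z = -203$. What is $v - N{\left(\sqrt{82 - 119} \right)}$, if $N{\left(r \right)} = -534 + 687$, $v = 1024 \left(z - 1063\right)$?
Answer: $-1296537$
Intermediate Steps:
$v = -1296384$ ($v = 1024 \left(-203 - 1063\right) = 1024 \left(-1266\right) = -1296384$)
$N{\left(r \right)} = 153$
$v - N{\left(\sqrt{82 - 119} \right)} = -1296384 - 153 = -1296537$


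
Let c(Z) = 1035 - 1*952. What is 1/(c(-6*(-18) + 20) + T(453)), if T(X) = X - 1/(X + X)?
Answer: 906/485615 ≈ 0.0018657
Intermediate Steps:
c(Z) = 83 (c(Z) = 1035 - 952 = 83)
T(X) = X - 1/(2*X)
1/(c(-6*(-18) + 20) + T(453)) = 1/(83 + (453 - 1/2/453)) = 1/(83 + (453 - 1/2*1/453)) = 1/(83 + (453 - 1/906)) = 1/(83 + 410417/906) = 1/(485615/906) = 906/485615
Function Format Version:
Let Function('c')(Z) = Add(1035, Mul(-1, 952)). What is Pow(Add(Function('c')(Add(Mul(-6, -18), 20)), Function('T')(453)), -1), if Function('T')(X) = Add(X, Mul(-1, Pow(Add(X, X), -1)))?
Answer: Rational(906, 485615) ≈ 0.0018657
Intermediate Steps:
Function('c')(Z) = 83 (Function('c')(Z) = Add(1035, -952) = 83)
Function('T')(X) = Add(X, Mul(Rational(-1, 2), Pow(X, -1))) (Function('T')(X) = Add(X, Mul(-1, Pow(Mul(2, X), -1))) = Add(X, Mul(-1, Mul(Rational(1, 2), Pow(X, -1)))) = Add(X, Mul(Rational(-1, 2), Pow(X, -1))))
Pow(Add(Function('c')(Add(Mul(-6, -18), 20)), Function('T')(453)), -1) = Pow(Add(83, Add(453, Mul(Rational(-1, 2), Pow(453, -1)))), -1) = Pow(Add(83, Add(453, Mul(Rational(-1, 2), Rational(1, 453)))), -1) = Pow(Add(83, Add(453, Rational(-1, 906))), -1) = Pow(Add(83, Rational(410417, 906)), -1) = Pow(Rational(485615, 906), -1) = Rational(906, 485615)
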